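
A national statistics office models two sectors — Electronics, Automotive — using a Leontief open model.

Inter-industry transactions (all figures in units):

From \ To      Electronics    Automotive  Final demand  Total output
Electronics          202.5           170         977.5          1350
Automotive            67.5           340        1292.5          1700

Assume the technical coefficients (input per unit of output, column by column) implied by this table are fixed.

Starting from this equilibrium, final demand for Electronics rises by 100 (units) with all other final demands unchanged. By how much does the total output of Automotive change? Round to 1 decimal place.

Technical coefficients a_ij = z_ij / X_j:
  a_EE = 202.5/1350 = 0.15, a_AE = 67.5/1350 = 0.05
  a_EA = 170/1700 = 0.10, a_AA = 340/1700 = 0.20
I − A =
  [   0.85    -0.10]
  [  -0.05     0.80]
det(I−A) = (0.85)(0.80) − (-0.10)(-0.05) = 0.6750
adj(I−A) = [[0.80, 0.10], [0.05, 0.85]]
(I − A)⁻¹ = adj(I−A) / det(I−A) ≈
  [   1.1852     0.1481]
  [   0.0741     1.2593]
Δx = (I − A)⁻¹ Δd with Δd having +100 in the Electronics component and 0 elsewhere.
So Δx_A = L_AE · (+100), where L_AE = adj(I−A)_AE / det(I−A) = 0.05 / 0.6750.
Δx_A = 0.05 × (+100) / 0.6750 = 5.00 / 0.6750 ≈ 7.4.

Δx_A = 7.4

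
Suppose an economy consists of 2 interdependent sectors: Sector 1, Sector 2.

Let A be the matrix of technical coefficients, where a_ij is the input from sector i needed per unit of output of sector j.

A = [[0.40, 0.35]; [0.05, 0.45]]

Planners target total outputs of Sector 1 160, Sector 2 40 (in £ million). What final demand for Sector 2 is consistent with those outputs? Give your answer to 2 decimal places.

I − A =
  [   0.60    -0.35]
  [  -0.05     0.55]
d = (I − A) x:
  d_1 = (+0.60)·160 + (-0.35)·40 = 82.00
  d_2 = (-0.05)·160 + (+0.55)·40 = 14.00

d_2 = 14.00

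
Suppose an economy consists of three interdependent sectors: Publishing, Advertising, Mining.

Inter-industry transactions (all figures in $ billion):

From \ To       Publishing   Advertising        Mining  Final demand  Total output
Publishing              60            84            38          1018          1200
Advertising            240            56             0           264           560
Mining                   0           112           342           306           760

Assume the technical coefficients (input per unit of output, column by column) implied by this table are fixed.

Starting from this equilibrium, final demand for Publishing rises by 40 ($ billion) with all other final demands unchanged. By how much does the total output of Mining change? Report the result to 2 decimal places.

Δx_3 = 3.54

Technical coefficients a_ij = z_ij / X_j:
  a_11 = 60/1200 = 0.05, a_21 = 240/1200 = 0.20, a_31 = 0/1200 = 0.00
  a_12 = 84/560 = 0.15, a_22 = 56/560 = 0.10, a_32 = 112/560 = 0.20
  a_13 = 38/760 = 0.05, a_23 = 0/760 = 0.00, a_33 = 342/760 = 0.45
I − A =
  [   0.95    -0.15    -0.05]
  [  -0.20     0.90     0.00]
  [   0.00    -0.20     0.55]
Cofactors of I−A, C_ij = (−1)^(i+j)·(minor ij) (rows/columns in the sector order above):
  C_11 = (0.90)(0.55) − (0.00)(-0.20) = 0.4950
  C_12 = −[(-0.20)(0.55) − (0.00)(0.00)] = 0.1100
  C_13 = (-0.20)(-0.20) − (0.90)(0.00) = 0.0400
  C_21 = −[(-0.15)(0.55) − (-0.05)(-0.20)] = 0.0925
  C_22 = (0.95)(0.55) − (-0.05)(0.00) = 0.5225
  C_23 = −[(0.95)(-0.20) − (-0.15)(0.00)] = 0.1900
  C_31 = (-0.15)(0.00) − (-0.05)(0.90) = 0.0450
  C_32 = −[(0.95)(0.00) − (-0.05)(-0.20)] = 0.0100
  C_33 = (0.95)(0.90) − (-0.15)(-0.20) = 0.8250
det(I−A) = Σ_j (I−A)_1j·C_1j = (0.95)(0.4950) + (-0.15)(0.1100) + (-0.05)(0.0400) = 0.45175
adj(I−A) = Cᵀ =
  [ 0.4950   0.0925   0.0450]
  [ 0.1100   0.5225   0.0100]
  [ 0.0400   0.1900   0.8250]
(I − A)⁻¹ = adj(I−A) / det(I−A) ≈
  [   1.0957     0.2048     0.0996]
  [   0.2435     1.1566     0.0221]
  [   0.0885     0.4206     1.8262]
Δx = (I − A)⁻¹ Δd with Δd having +40 in the Publishing component and 0 elsewhere.
So Δx_3 = L_31 · (+40), where L_31 = adj(I−A)_31 / det(I−A) = 0.0400 / 0.45175.
Δx_3 = 0.0400 × (+40) / 0.45175 = 1.60 / 0.45175 ≈ 3.54.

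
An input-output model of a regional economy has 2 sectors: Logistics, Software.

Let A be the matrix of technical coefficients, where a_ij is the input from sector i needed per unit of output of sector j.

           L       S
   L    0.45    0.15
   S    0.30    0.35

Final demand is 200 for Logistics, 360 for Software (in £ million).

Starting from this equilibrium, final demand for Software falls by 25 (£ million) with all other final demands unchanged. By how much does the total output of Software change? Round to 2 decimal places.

I − A =
  [   0.55    -0.15]
  [  -0.30     0.65]
det(I−A) = (0.55)(0.65) − (-0.15)(-0.30) = 0.3125
adj(I−A) = [[0.65, 0.15], [0.30, 0.55]]
(I − A)⁻¹ = adj(I−A) / det(I−A) ≈
  [   2.0800     0.4800]
  [   0.9600     1.7600]
Δx = (I − A)⁻¹ Δd with Δd having -25 in the Software component and 0 elsewhere.
So Δx_S = L_SS · (-25), where L_SS = adj(I−A)_SS / det(I−A) = 0.55 / 0.3125.
Δx_S = 0.55 × (-25) / 0.3125 = -13.75 / 0.3125 = -44.00.

Δx_S = -44.00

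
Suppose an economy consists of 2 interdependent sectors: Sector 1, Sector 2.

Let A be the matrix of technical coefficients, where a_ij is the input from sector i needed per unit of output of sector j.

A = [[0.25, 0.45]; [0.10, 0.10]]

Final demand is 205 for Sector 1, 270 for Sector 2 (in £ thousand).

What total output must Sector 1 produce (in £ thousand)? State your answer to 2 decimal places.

x_1 = 485.71

I − A =
  [   0.75    -0.45]
  [  -0.10     0.90]
det(I−A) = (0.75)(0.90) − (-0.45)(-0.10) = 0.6300
adj(I−A) = [[0.90, 0.45], [0.10, 0.75]]
(I − A)⁻¹ = adj(I−A) / det(I−A) ≈
  [   1.4286     0.7143]
  [   0.1587     1.1905]
x = (I − A)⁻¹ d = adj(I−A)·d / det(I−A), with det(I−A) = 0.6300:
  x_1 = (0.90·205 + 0.45·270) / 0.6300 = 306.00 / 0.6300 ≈ 485.71
  x_2 = (0.10·205 + 0.75·270) / 0.6300 = 223.00 / 0.6300 ≈ 353.97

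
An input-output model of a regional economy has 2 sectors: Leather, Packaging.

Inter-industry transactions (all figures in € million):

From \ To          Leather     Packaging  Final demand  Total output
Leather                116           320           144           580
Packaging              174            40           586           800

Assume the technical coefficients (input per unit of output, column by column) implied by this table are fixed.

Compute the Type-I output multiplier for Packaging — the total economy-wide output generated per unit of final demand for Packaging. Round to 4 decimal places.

Technical coefficients a_ij = z_ij / X_j:
  a_LL = 116/580 = 0.20, a_PL = 174/580 = 0.30
  a_LP = 320/800 = 0.40, a_PP = 40/800 = 0.05
I − A =
  [   0.80    -0.40]
  [  -0.30     0.95]
det(I−A) = (0.80)(0.95) − (-0.40)(-0.30) = 0.6400
adj(I−A) = [[0.95, 0.40], [0.30, 0.80]]
(I − A)⁻¹ = adj(I−A) / det(I−A) ≈
  [   1.48438     0.62500]
  [   0.46875     1.25000]
The output multiplier for sector j is the column-j sum of the Leontief inverse (I − A)⁻¹ = adj(I−A) / det(I−A).
Column P of adj(I−A): (0.40, 0.80); det(I−A) = 0.6400.
m_P = (0.40 + 0.80) / 0.6400 = 1.20 / 0.6400 = 1.8750.

m_P = 1.8750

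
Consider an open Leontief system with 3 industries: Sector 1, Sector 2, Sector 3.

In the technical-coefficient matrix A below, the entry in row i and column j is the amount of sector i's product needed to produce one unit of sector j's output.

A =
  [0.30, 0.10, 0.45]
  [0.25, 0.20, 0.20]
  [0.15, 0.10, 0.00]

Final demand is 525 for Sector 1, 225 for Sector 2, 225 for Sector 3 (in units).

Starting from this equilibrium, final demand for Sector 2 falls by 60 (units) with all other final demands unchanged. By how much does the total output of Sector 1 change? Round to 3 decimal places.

I − A =
  [   0.70    -0.10    -0.45]
  [  -0.25     0.80    -0.20]
  [  -0.15    -0.10     1.00]
Cofactors of I−A, C_ij = (−1)^(i+j)·(minor ij) (rows/columns in the sector order above):
  C_11 = (0.80)(1.00) − (-0.20)(-0.10) = 0.7800
  C_12 = −[(-0.25)(1.00) − (-0.20)(-0.15)] = 0.2800
  C_13 = (-0.25)(-0.10) − (0.80)(-0.15) = 0.1450
  C_21 = −[(-0.10)(1.00) − (-0.45)(-0.10)] = 0.1450
  C_22 = (0.70)(1.00) − (-0.45)(-0.15) = 0.6325
  C_23 = −[(0.70)(-0.10) − (-0.10)(-0.15)] = 0.0850
  C_31 = (-0.10)(-0.20) − (-0.45)(0.80) = 0.3800
  C_32 = −[(0.70)(-0.20) − (-0.45)(-0.25)] = 0.2525
  C_33 = (0.70)(0.80) − (-0.10)(-0.25) = 0.5350
det(I−A) = Σ_j (I−A)_1j·C_1j = (0.70)(0.7800) + (-0.10)(0.2800) + (-0.45)(0.1450) = 0.45275
adj(I−A) = Cᵀ =
  [ 0.7800   0.1450   0.3800]
  [ 0.2800   0.6325   0.2525]
  [ 0.1450   0.0850   0.5350]
(I − A)⁻¹ = adj(I−A) / det(I−A) ≈
  [   1.7228     0.3203     0.8393]
  [   0.6184     1.3970     0.5577]
  [   0.3203     0.1877     1.1817]
Δx = (I − A)⁻¹ Δd with Δd having -60 in the Sector 2 component and 0 elsewhere.
So Δx_1 = L_12 · (-60), where L_12 = adj(I−A)_12 / det(I−A) = 0.1450 / 0.45275.
Δx_1 = 0.1450 × (-60) / 0.45275 = -8.70 / 0.45275 ≈ -19.216.

Δx_1 = -19.216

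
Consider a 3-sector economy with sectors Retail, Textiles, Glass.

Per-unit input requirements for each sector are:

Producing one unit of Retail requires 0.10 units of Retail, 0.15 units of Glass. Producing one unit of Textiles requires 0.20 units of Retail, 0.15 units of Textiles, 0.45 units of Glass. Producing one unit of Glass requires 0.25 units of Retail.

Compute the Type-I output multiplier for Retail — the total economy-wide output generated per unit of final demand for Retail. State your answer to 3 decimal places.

m_R = 1.333

I − A =
  [   0.90    -0.20    -0.25]
  [   0.00     0.85     0.00]
  [  -0.15    -0.45     1.00]
Cofactors of I−A, C_ij = (−1)^(i+j)·(minor ij) (rows/columns in the sector order above):
  C_11 = (0.85)(1.00) − (0.00)(-0.45) = 0.8500
  C_12 = −[(0.00)(1.00) − (0.00)(-0.15)] = 0.0000
  C_13 = (0.00)(-0.45) − (0.85)(-0.15) = 0.1275
  C_21 = −[(-0.20)(1.00) − (-0.25)(-0.45)] = 0.3125
  C_22 = (0.90)(1.00) − (-0.25)(-0.15) = 0.8625
  C_23 = −[(0.90)(-0.45) − (-0.20)(-0.15)] = 0.4350
  C_31 = (-0.20)(0.00) − (-0.25)(0.85) = 0.2125
  C_32 = −[(0.90)(0.00) − (-0.25)(0.00)] = 0.0000
  C_33 = (0.90)(0.85) − (-0.20)(0.00) = 0.7650
det(I−A) = Σ_j (I−A)_1j·C_1j = (0.90)(0.8500) + (-0.20)(0.0000) + (-0.25)(0.1275) = 0.733125
adj(I−A) = Cᵀ =
  [ 0.8500   0.3125   0.2125]
  [ 0.0000   0.8625   0.0000]
  [ 0.1275   0.4350   0.7650]
(I − A)⁻¹ = adj(I−A) / det(I−A) ≈
  [   1.1594     0.4263     0.2899]
  [   0.0000     1.1765     0.0000]
  [   0.1739     0.5934     1.0435]
The output multiplier for sector j is the column-j sum of the Leontief inverse (I − A)⁻¹ = adj(I−A) / det(I−A).
Column R of adj(I−A): (0.8500, 0.0000, 0.1275); det(I−A) = 0.733125.
m_R = (0.8500 + 0.0000 + 0.1275) / 0.733125 = 0.9775 / 0.733125 ≈ 1.333.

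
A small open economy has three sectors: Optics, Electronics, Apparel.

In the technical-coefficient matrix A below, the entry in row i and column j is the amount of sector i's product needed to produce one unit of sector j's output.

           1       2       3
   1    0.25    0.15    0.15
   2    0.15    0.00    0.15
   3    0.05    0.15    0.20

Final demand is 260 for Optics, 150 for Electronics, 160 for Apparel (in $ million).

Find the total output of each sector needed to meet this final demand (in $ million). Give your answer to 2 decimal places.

I − A =
  [   0.75    -0.15    -0.15]
  [  -0.15     1.00    -0.15]
  [  -0.05    -0.15     0.80]
Cofactors of I−A, C_ij = (−1)^(i+j)·(minor ij) (rows/columns in the sector order above):
  C_11 = (1.00)(0.80) − (-0.15)(-0.15) = 0.7775
  C_12 = −[(-0.15)(0.80) − (-0.15)(-0.05)] = 0.1275
  C_13 = (-0.15)(-0.15) − (1.00)(-0.05) = 0.0725
  C_21 = −[(-0.15)(0.80) − (-0.15)(-0.15)] = 0.1425
  C_22 = (0.75)(0.80) − (-0.15)(-0.05) = 0.5925
  C_23 = −[(0.75)(-0.15) − (-0.15)(-0.05)] = 0.1200
  C_31 = (-0.15)(-0.15) − (-0.15)(1.00) = 0.1725
  C_32 = −[(0.75)(-0.15) − (-0.15)(-0.15)] = 0.1350
  C_33 = (0.75)(1.00) − (-0.15)(-0.15) = 0.7275
det(I−A) = Σ_j (I−A)_1j·C_1j = (0.75)(0.7775) + (-0.15)(0.1275) + (-0.15)(0.0725) = 0.553125
adj(I−A) = Cᵀ =
  [ 0.7775   0.1425   0.1725]
  [ 0.1275   0.5925   0.1350]
  [ 0.0725   0.1200   0.7275]
(I − A)⁻¹ = adj(I−A) / det(I−A) ≈
  [   1.4056     0.2576     0.3119]
  [   0.2305     1.0712     0.2441]
  [   0.1311     0.2169     1.3153]
x = (I − A)⁻¹ d = adj(I−A)·d / det(I−A), with det(I−A) = 0.553125:
  x_1 = (0.7775·260 + 0.1425·150 + 0.1725·160) / 0.553125 = 251.125 / 0.553125 ≈ 454.01
  x_2 = (0.1275·260 + 0.5925·150 + 0.1350·160) / 0.553125 = 143.625 / 0.553125 ≈ 259.66
  x_3 = (0.0725·260 + 0.1200·150 + 0.7275·160) / 0.553125 = 153.25 / 0.553125 ≈ 277.06

x_1 = 454.01, x_2 = 259.66, x_3 = 277.06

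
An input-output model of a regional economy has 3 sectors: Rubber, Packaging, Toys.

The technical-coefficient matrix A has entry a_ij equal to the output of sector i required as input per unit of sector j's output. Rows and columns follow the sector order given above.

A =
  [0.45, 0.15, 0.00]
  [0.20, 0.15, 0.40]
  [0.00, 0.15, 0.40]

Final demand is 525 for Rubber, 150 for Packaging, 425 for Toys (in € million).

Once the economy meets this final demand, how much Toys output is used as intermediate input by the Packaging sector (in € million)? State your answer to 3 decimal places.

z_32 = 134.641

I − A =
  [   0.55    -0.15     0.00]
  [  -0.20     0.85    -0.40]
  [   0.00    -0.15     0.60]
Cofactors of I−A, C_ij = (−1)^(i+j)·(minor ij) (rows/columns in the sector order above):
  C_11 = (0.85)(0.60) − (-0.40)(-0.15) = 0.4500
  C_12 = −[(-0.20)(0.60) − (-0.40)(0.00)] = 0.1200
  C_13 = (-0.20)(-0.15) − (0.85)(0.00) = 0.0300
  C_21 = −[(-0.15)(0.60) − (0.00)(-0.15)] = 0.0900
  C_22 = (0.55)(0.60) − (0.00)(0.00) = 0.3300
  C_23 = −[(0.55)(-0.15) − (-0.15)(0.00)] = 0.0825
  C_31 = (-0.15)(-0.40) − (0.00)(0.85) = 0.0600
  C_32 = −[(0.55)(-0.40) − (0.00)(-0.20)] = 0.2200
  C_33 = (0.55)(0.85) − (-0.15)(-0.20) = 0.4375
det(I−A) = Σ_j (I−A)_1j·C_1j = (0.55)(0.4500) + (-0.15)(0.1200) + (0.00)(0.0300) = 0.2295
adj(I−A) = Cᵀ =
  [ 0.4500   0.0900   0.0600]
  [ 0.1200   0.3300   0.2200]
  [ 0.0300   0.0825   0.4375]
(I − A)⁻¹ = adj(I−A) / det(I−A) ≈
  [   1.9608     0.3922     0.2614]
  [   0.5229     1.4379     0.9586]
  [   0.1307     0.3595     1.9063]
First solve x = (I − A)⁻¹ d = adj(I−A)·d / det(I−A); in particular x_2 = (0.1200·525 + 0.3300·150 + 0.2200·425) / 0.2295 = 206.00 / 0.2295 ≈ 897.60349.
Intermediate flow from 3 to 2: z_32 = a_32 · x_2 = 0.15 × 206.00 / 0.2295 = 30.90 / 0.2295 ≈ 134.641.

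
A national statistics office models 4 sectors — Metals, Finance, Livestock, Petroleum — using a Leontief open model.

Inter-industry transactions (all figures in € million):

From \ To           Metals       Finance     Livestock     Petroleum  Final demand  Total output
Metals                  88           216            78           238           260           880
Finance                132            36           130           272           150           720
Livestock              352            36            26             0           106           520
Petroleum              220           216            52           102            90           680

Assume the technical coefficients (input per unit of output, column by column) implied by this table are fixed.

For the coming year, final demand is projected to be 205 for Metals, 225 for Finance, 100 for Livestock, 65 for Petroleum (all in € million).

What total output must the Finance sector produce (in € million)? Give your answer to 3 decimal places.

Technical coefficients a_ij = z_ij / X_j:
  a_MM = 88/880 = 0.10, a_FM = 132/880 = 0.15, a_LM = 352/880 = 0.40, a_PM = 220/880 = 0.25
  a_MF = 216/720 = 0.30, a_FF = 36/720 = 0.05, a_LF = 36/720 = 0.05, a_PF = 216/720 = 0.30
  a_ML = 78/520 = 0.15, a_FL = 130/520 = 0.25, a_LL = 26/520 = 0.05, a_PL = 52/520 = 0.10
  a_MP = 238/680 = 0.35, a_FP = 272/680 = 0.40, a_LP = 0/680 = 0.00, a_PP = 102/680 = 0.15
I − A =
  [   0.90    -0.30    -0.15    -0.35]
  [  -0.15     0.95    -0.25    -0.40]
  [  -0.40    -0.05     0.95     0.00]
  [  -0.25    -0.30    -0.10     0.85]
Compute the cofactors C_ij = (−1)^(i+j)·(3×3 minor ij) of I−A; the adjugate is their transpose:
adj(I−A) = Cᵀ =
  [ 0.640500   0.350125   0.238375   0.428500]
  [ 0.317125   0.578625   0.244750   0.402875]
  [ 0.286375   0.177875   0.451625   0.201625]
  [ 0.334000   0.328125   0.209625   0.670125]
det(I−A) = Σ_j (I−A)_1j·C_1j = (0.90)(0.640500) + (-0.30)(0.317125) + (-0.15)(0.286375) + (-0.35)(0.334000) = 0.32145625
(I − A)⁻¹ = adj(I−A) / det(I−A) ≈
  [   1.9925     1.0892     0.7415     1.3330]
  [   0.9865     1.8000     0.7614     1.2533]
  [   0.8909     0.5533     1.4049     0.6272]
  [   1.0390     1.0207     0.6521     2.0847]
x = (I − A)⁻¹ d = adj(I−A)·d / det(I−A), with det(I−A) = 0.32145625:
  x_M = (0.640500·205 + 0.350125·225 + 0.238375·100 + 0.428500·65) / 0.32145625 = 261.770625 / 0.32145625 ≈ 814.327
  x_F = (0.317125·205 + 0.578625·225 + 0.244750·100 + 0.402875·65) / 0.32145625 = 245.863125 / 0.32145625 ≈ 764.842
  x_L = (0.286375·205 + 0.177875·225 + 0.451625·100 + 0.201625·65) / 0.32145625 = 156.996875 / 0.32145625 ≈ 488.393
  x_P = (0.334000·205 + 0.328125·225 + 0.209625·100 + 0.670125·65) / 0.32145625 = 206.81875 / 0.32145625 ≈ 643.381

x_F = 764.842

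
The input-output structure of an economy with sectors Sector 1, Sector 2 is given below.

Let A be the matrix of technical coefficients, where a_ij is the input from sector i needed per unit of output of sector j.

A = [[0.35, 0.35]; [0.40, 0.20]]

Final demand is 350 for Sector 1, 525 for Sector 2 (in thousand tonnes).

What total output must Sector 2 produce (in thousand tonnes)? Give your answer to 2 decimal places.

x_2 = 1266.45

I − A =
  [   0.65    -0.35]
  [  -0.40     0.80]
det(I−A) = (0.65)(0.80) − (-0.35)(-0.40) = 0.3800
adj(I−A) = [[0.80, 0.35], [0.40, 0.65]]
(I − A)⁻¹ = adj(I−A) / det(I−A) ≈
  [   2.1053     0.9211]
  [   1.0526     1.7105]
x = (I − A)⁻¹ d = adj(I−A)·d / det(I−A), with det(I−A) = 0.3800:
  x_1 = (0.80·350 + 0.35·525) / 0.3800 = 463.75 / 0.3800 ≈ 1220.39
  x_2 = (0.40·350 + 0.65·525) / 0.3800 = 481.25 / 0.3800 ≈ 1266.45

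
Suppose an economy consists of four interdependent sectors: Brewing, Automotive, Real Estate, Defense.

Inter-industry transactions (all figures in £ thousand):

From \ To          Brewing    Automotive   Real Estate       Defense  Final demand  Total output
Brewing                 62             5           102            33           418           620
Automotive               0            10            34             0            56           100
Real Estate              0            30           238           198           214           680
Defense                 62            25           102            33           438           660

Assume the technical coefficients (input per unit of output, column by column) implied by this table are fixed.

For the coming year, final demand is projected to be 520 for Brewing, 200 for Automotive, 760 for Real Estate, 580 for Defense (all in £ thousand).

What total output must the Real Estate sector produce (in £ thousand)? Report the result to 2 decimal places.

x_3 = 1818.59

Technical coefficients a_ij = z_ij / X_j:
  a_11 = 62/620 = 0.10, a_21 = 0/620 = 0.00, a_31 = 0/620 = 0.00, a_41 = 62/620 = 0.10
  a_12 = 5/100 = 0.05, a_22 = 10/100 = 0.10, a_32 = 30/100 = 0.30, a_42 = 25/100 = 0.25
  a_13 = 102/680 = 0.15, a_23 = 34/680 = 0.05, a_33 = 238/680 = 0.35, a_43 = 102/680 = 0.15
  a_14 = 33/660 = 0.05, a_24 = 0/660 = 0.00, a_34 = 198/660 = 0.30, a_44 = 33/660 = 0.05
I − A =
  [   0.90    -0.05    -0.15    -0.05]
  [   0.00     0.90    -0.05     0.00]
  [   0.00    -0.30     0.65    -0.30]
  [  -0.10    -0.25    -0.15     0.95]
Compute the cofactors C_ij = (−1)^(i+j)·(3×3 minor ij) of I−A; the adjugate is their transpose:
adj(I−A) = Cᵀ =
  [ 0.49725   0.09300   0.13800   0.06975]
  [ 0.00150   0.50750   0.04250   0.01350]
  [ 0.02700   0.32400   0.76500   0.24300]
  [ 0.05700   0.19450   0.14650   0.51300]
det(I−A) = Σ_j (I−A)_1j·C_1j = (0.90)(0.49725) + (-0.05)(0.00150) + (-0.15)(0.02700) + (-0.05)(0.05700) = 0.44055
(I − A)⁻¹ = adj(I−A) / det(I−A) ≈
  [   1.1287     0.2111     0.3132     0.1583]
  [   0.0034     1.1520     0.0965     0.0306]
  [   0.0613     0.7354     1.7365     0.5516]
  [   0.1294     0.4415     0.3325     1.1645]
x = (I − A)⁻¹ d = adj(I−A)·d / det(I−A), with det(I−A) = 0.44055:
  x_1 = (0.49725·520 + 0.09300·200 + 0.13800·760 + 0.06975·580) / 0.44055 = 422.505 / 0.44055 ≈ 959.04
  x_2 = (0.00150·520 + 0.50750·200 + 0.04250·760 + 0.01350·580) / 0.44055 = 142.41 / 0.44055 ≈ 323.26
  x_3 = (0.02700·520 + 0.32400·200 + 0.76500·760 + 0.24300·580) / 0.44055 = 801.18 / 0.44055 ≈ 1818.59
  x_4 = (0.05700·520 + 0.19450·200 + 0.14650·760 + 0.51300·580) / 0.44055 = 477.42 / 0.44055 ≈ 1083.69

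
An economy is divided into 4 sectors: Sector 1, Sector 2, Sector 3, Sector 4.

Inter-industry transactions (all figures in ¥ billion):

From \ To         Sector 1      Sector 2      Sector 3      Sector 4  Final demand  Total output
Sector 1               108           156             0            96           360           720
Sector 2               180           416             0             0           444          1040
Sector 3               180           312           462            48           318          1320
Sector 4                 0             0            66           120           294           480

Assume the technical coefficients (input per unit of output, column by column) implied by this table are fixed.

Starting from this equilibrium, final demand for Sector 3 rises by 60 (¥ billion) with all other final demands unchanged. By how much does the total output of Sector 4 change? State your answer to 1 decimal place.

Technical coefficients a_ij = z_ij / X_j:
  a_11 = 108/720 = 0.15, a_21 = 180/720 = 0.25, a_31 = 180/720 = 0.25, a_41 = 0/720 = 0.00
  a_12 = 156/1040 = 0.15, a_22 = 416/1040 = 0.40, a_32 = 312/1040 = 0.30, a_42 = 0/1040 = 0.00
  a_13 = 0/1320 = 0.00, a_23 = 0/1320 = 0.00, a_33 = 462/1320 = 0.35, a_43 = 66/1320 = 0.05
  a_14 = 96/480 = 0.20, a_24 = 0/480 = 0.00, a_34 = 48/480 = 0.10, a_44 = 120/480 = 0.25
I − A =
  [   0.85    -0.15     0.00    -0.20]
  [  -0.25     0.60     0.00     0.00]
  [  -0.25    -0.30     0.65    -0.10]
  [   0.00     0.00    -0.05     0.75]
Compute the cofactors C_ij = (−1)^(i+j)·(3×3 minor ij) of I−A; the adjugate is their transpose:
adj(I−A) = Cᵀ =
  [ 0.289500   0.075375   0.006000   0.078000]
  [ 0.120625   0.407625   0.002500   0.032500]
  [ 0.168750   0.219375   0.354375   0.092250]
  [ 0.011250   0.014625   0.023625   0.307125]
det(I−A) = Σ_j (I−A)_1j·C_1j = (0.85)(0.289500) + (-0.15)(0.120625) + (0.00)(0.168750) + (-0.20)(0.011250) = 0.22573125
(I − A)⁻¹ = adj(I−A) / det(I−A) ≈
  [   1.2825     0.3339     0.0266     0.3455]
  [   0.5344     1.8058     0.0111     0.1440]
  [   0.7476     0.9718     1.5699     0.4087]
  [   0.0498     0.0648     0.1047     1.3606]
Δx = (I − A)⁻¹ Δd with Δd having +60 in the Sector 3 component and 0 elsewhere.
So Δx_4 = L_43 · (+60), where L_43 = adj(I−A)_43 / det(I−A) = 0.023625 / 0.22573125.
Δx_4 = 0.023625 × (+60) / 0.22573125 = 1.4175 / 0.22573125 ≈ 6.3.

Δx_4 = 6.3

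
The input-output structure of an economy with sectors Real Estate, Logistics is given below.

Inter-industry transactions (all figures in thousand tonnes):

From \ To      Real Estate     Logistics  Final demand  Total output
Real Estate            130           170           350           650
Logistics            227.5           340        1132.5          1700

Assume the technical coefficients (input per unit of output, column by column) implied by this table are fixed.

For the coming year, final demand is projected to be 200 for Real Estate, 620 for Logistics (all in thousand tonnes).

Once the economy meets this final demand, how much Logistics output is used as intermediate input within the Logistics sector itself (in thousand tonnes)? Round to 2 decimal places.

z_22 = 187.11

Technical coefficients a_ij = z_ij / X_j:
  a_11 = 130/650 = 0.20, a_21 = 227.5/650 = 0.35
  a_12 = 170/1700 = 0.10, a_22 = 340/1700 = 0.20
I − A =
  [   0.80    -0.10]
  [  -0.35     0.80]
det(I−A) = (0.80)(0.80) − (-0.10)(-0.35) = 0.6050
adj(I−A) = [[0.80, 0.10], [0.35, 0.80]]
(I − A)⁻¹ = adj(I−A) / det(I−A) ≈
  [   1.3223     0.1653]
  [   0.5785     1.3223]
First solve x = (I − A)⁻¹ d = adj(I−A)·d / det(I−A); in particular x_2 = (0.35·200 + 0.80·620) / 0.6050 = 566.00 / 0.6050 ≈ 935.5372.
Intermediate flow from 2 to 2: z_22 = a_22 · x_2 = 0.20 × 566.00 / 0.6050 = 113.20 / 0.6050 ≈ 187.11.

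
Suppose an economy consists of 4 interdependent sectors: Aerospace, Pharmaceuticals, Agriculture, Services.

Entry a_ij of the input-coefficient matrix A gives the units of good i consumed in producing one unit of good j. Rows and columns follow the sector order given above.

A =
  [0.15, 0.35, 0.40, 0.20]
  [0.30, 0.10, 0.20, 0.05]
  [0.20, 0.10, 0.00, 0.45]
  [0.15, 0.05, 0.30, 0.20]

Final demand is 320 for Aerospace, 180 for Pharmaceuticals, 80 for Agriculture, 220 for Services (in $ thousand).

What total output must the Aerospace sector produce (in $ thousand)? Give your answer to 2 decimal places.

x_1 = 1351.37

I − A =
  [   0.85    -0.35    -0.40    -0.20]
  [  -0.30     0.90    -0.20    -0.05]
  [  -0.20    -0.10     1.00    -0.45]
  [  -0.15    -0.05    -0.30     0.80]
Compute the cofactors C_ij = (−1)^(i+j)·(3×3 minor ij) of I−A; the adjugate is their transpose:
adj(I−A) = Cᵀ =
  [ 0.57400   0.28975   0.40425   0.38900]
  [ 0.25550   0.43225   0.25975   0.23700]
  [ 0.23575   0.16575   0.49325   0.34675]
  [ 0.21200   0.14350   0.27700   0.54500]
det(I−A) = Σ_j (I−A)_1j·C_1j = (0.85)(0.57400) + (-0.35)(0.25550) + (-0.40)(0.23575) + (-0.20)(0.21200) = 0.261775
(I − A)⁻¹ = adj(I−A) / det(I−A) ≈
  [   2.1927     1.1069     1.5443     1.4860]
  [   0.9760     1.6512     0.9923     0.9054]
  [   0.9006     0.6332     1.8843     1.3246]
  [   0.8099     0.5482     1.0582     2.0819]
x = (I − A)⁻¹ d = adj(I−A)·d / det(I−A), with det(I−A) = 0.261775:
  x_1 = (0.57400·320 + 0.28975·180 + 0.40425·80 + 0.38900·220) / 0.261775 = 353.755 / 0.261775 ≈ 1351.37
  x_2 = (0.25550·320 + 0.43225·180 + 0.25975·80 + 0.23700·220) / 0.261775 = 232.485 / 0.261775 ≈ 888.11
  x_3 = (0.23575·320 + 0.16575·180 + 0.49325·80 + 0.34675·220) / 0.261775 = 221.02 / 0.261775 ≈ 844.31
  x_4 = (0.21200·320 + 0.14350·180 + 0.27700·80 + 0.54500·220) / 0.261775 = 235.73 / 0.261775 ≈ 900.51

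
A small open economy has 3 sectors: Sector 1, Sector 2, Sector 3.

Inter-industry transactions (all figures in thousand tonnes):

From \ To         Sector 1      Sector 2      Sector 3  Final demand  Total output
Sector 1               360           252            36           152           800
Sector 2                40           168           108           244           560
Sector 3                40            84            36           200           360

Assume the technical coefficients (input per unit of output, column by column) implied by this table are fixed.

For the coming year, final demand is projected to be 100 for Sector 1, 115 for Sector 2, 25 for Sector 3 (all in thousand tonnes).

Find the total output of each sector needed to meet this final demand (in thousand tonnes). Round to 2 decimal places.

x_1 = 385.28, x_2 = 229.26, x_3 = 87.39

Technical coefficients a_ij = z_ij / X_j:
  a_11 = 360/800 = 0.45, a_21 = 40/800 = 0.05, a_31 = 40/800 = 0.05
  a_12 = 252/560 = 0.45, a_22 = 168/560 = 0.30, a_32 = 84/560 = 0.15
  a_13 = 36/360 = 0.10, a_23 = 108/360 = 0.30, a_33 = 36/360 = 0.10
I − A =
  [   0.55    -0.45    -0.10]
  [  -0.05     0.70    -0.30]
  [  -0.05    -0.15     0.90]
Cofactors of I−A, C_ij = (−1)^(i+j)·(minor ij) (rows/columns in the sector order above):
  C_11 = (0.70)(0.90) − (-0.30)(-0.15) = 0.5850
  C_12 = −[(-0.05)(0.90) − (-0.30)(-0.05)] = 0.0600
  C_13 = (-0.05)(-0.15) − (0.70)(-0.05) = 0.0425
  C_21 = −[(-0.45)(0.90) − (-0.10)(-0.15)] = 0.4200
  C_22 = (0.55)(0.90) − (-0.10)(-0.05) = 0.4900
  C_23 = −[(0.55)(-0.15) − (-0.45)(-0.05)] = 0.1050
  C_31 = (-0.45)(-0.30) − (-0.10)(0.70) = 0.2050
  C_32 = −[(0.55)(-0.30) − (-0.10)(-0.05)] = 0.1700
  C_33 = (0.55)(0.70) − (-0.45)(-0.05) = 0.3625
det(I−A) = Σ_j (I−A)_1j·C_1j = (0.55)(0.5850) + (-0.45)(0.0600) + (-0.10)(0.0425) = 0.2905
adj(I−A) = Cᵀ =
  [ 0.5850   0.4200   0.2050]
  [ 0.0600   0.4900   0.1700]
  [ 0.0425   0.1050   0.3625]
(I − A)⁻¹ = adj(I−A) / det(I−A) ≈
  [   2.0138     1.4458     0.7057]
  [   0.2065     1.6867     0.5852]
  [   0.1463     0.3614     1.2478]
x = (I − A)⁻¹ d = adj(I−A)·d / det(I−A), with det(I−A) = 0.2905:
  x_1 = (0.5850·100 + 0.4200·115 + 0.2050·25) / 0.2905 = 111.925 / 0.2905 ≈ 385.28
  x_2 = (0.0600·100 + 0.4900·115 + 0.1700·25) / 0.2905 = 66.60 / 0.2905 ≈ 229.26
  x_3 = (0.0425·100 + 0.1050·115 + 0.3625·25) / 0.2905 = 25.3875 / 0.2905 ≈ 87.39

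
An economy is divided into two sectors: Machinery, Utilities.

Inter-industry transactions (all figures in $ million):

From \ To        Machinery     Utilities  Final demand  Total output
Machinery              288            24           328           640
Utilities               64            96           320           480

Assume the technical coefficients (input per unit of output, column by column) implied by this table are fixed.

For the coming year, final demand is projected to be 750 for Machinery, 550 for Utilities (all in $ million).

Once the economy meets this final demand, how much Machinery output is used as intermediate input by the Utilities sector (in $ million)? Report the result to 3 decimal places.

z_MU = 43.391

Technical coefficients a_ij = z_ij / X_j:
  a_MM = 288/640 = 0.45, a_UM = 64/640 = 0.10
  a_MU = 24/480 = 0.05, a_UU = 96/480 = 0.20
I − A =
  [   0.55    -0.05]
  [  -0.10     0.80]
det(I−A) = (0.55)(0.80) − (-0.05)(-0.10) = 0.4350
adj(I−A) = [[0.80, 0.05], [0.10, 0.55]]
(I − A)⁻¹ = adj(I−A) / det(I−A) ≈
  [   1.8391     0.1149]
  [   0.2299     1.2644]
First solve x = (I − A)⁻¹ d = adj(I−A)·d / det(I−A); in particular x_U = (0.10·750 + 0.55·550) / 0.4350 = 377.50 / 0.4350 ≈ 867.81609.
Intermediate flow from M to U: z_MU = a_MU · x_U = 0.05 × 377.50 / 0.4350 = 18.875 / 0.4350 ≈ 43.391.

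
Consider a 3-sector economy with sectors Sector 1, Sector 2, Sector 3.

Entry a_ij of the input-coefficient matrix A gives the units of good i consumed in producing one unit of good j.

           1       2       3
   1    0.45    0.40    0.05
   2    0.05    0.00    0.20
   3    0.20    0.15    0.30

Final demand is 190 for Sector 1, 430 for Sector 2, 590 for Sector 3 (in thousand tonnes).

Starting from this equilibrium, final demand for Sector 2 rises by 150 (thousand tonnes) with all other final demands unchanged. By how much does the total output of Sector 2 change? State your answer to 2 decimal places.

Δx_2 = 171.43

I − A =
  [   0.55    -0.40    -0.05]
  [  -0.05     1.00    -0.20]
  [  -0.20    -0.15     0.70]
Cofactors of I−A, C_ij = (−1)^(i+j)·(minor ij) (rows/columns in the sector order above):
  C_11 = (1.00)(0.70) − (-0.20)(-0.15) = 0.6700
  C_12 = −[(-0.05)(0.70) − (-0.20)(-0.20)] = 0.0750
  C_13 = (-0.05)(-0.15) − (1.00)(-0.20) = 0.2075
  C_21 = −[(-0.40)(0.70) − (-0.05)(-0.15)] = 0.2875
  C_22 = (0.55)(0.70) − (-0.05)(-0.20) = 0.3750
  C_23 = −[(0.55)(-0.15) − (-0.40)(-0.20)] = 0.1625
  C_31 = (-0.40)(-0.20) − (-0.05)(1.00) = 0.1300
  C_32 = −[(0.55)(-0.20) − (-0.05)(-0.05)] = 0.1125
  C_33 = (0.55)(1.00) − (-0.40)(-0.05) = 0.5300
det(I−A) = Σ_j (I−A)_1j·C_1j = (0.55)(0.6700) + (-0.40)(0.0750) + (-0.05)(0.2075) = 0.328125
adj(I−A) = Cᵀ =
  [ 0.6700   0.2875   0.1300]
  [ 0.0750   0.3750   0.1125]
  [ 0.2075   0.1625   0.5300]
(I − A)⁻¹ = adj(I−A) / det(I−A) ≈
  [   2.0419     0.8762     0.3962]
  [   0.2286     1.1429     0.3429]
  [   0.6324     0.4952     1.6152]
Δx = (I − A)⁻¹ Δd with Δd having +150 in the Sector 2 component and 0 elsewhere.
So Δx_2 = L_22 · (+150), where L_22 = adj(I−A)_22 / det(I−A) = 0.3750 / 0.328125.
Δx_2 = 0.3750 × (+150) / 0.328125 = 56.25 / 0.328125 ≈ 171.43.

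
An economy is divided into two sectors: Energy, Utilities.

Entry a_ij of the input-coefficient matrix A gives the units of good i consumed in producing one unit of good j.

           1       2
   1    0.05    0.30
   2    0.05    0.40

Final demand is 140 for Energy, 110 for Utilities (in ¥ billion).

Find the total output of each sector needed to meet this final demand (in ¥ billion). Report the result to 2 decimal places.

x_1 = 210.81, x_2 = 200.90

I − A =
  [   0.95    -0.30]
  [  -0.05     0.60]
det(I−A) = (0.95)(0.60) − (-0.30)(-0.05) = 0.5550
adj(I−A) = [[0.60, 0.30], [0.05, 0.95]]
(I − A)⁻¹ = adj(I−A) / det(I−A) ≈
  [   1.0811     0.5405]
  [   0.0901     1.7117]
x = (I − A)⁻¹ d = adj(I−A)·d / det(I−A), with det(I−A) = 0.5550:
  x_1 = (0.60·140 + 0.30·110) / 0.5550 = 117.00 / 0.5550 ≈ 210.81
  x_2 = (0.05·140 + 0.95·110) / 0.5550 = 111.50 / 0.5550 ≈ 200.90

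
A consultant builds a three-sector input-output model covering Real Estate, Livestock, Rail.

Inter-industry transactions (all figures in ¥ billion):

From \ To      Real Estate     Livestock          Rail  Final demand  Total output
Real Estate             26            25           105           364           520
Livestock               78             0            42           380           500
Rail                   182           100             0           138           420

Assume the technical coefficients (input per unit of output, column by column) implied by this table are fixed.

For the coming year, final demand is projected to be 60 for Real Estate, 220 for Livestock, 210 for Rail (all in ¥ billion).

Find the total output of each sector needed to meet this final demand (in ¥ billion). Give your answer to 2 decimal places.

Technical coefficients a_ij = z_ij / X_j:
  a_11 = 26/520 = 0.05, a_21 = 78/520 = 0.15, a_31 = 182/520 = 0.35
  a_12 = 25/500 = 0.05, a_22 = 0/500 = 0.00, a_32 = 100/500 = 0.20
  a_13 = 105/420 = 0.25, a_23 = 42/420 = 0.10, a_33 = 0/420 = 0.00
I − A =
  [   0.95    -0.05    -0.25]
  [  -0.15     1.00    -0.10]
  [  -0.35    -0.20     1.00]
Cofactors of I−A, C_ij = (−1)^(i+j)·(minor ij) (rows/columns in the sector order above):
  C_11 = (1.00)(1.00) − (-0.10)(-0.20) = 0.9800
  C_12 = −[(-0.15)(1.00) − (-0.10)(-0.35)] = 0.1850
  C_13 = (-0.15)(-0.20) − (1.00)(-0.35) = 0.3800
  C_21 = −[(-0.05)(1.00) − (-0.25)(-0.20)] = 0.1000
  C_22 = (0.95)(1.00) − (-0.25)(-0.35) = 0.8625
  C_23 = −[(0.95)(-0.20) − (-0.05)(-0.35)] = 0.2075
  C_31 = (-0.05)(-0.10) − (-0.25)(1.00) = 0.2550
  C_32 = −[(0.95)(-0.10) − (-0.25)(-0.15)] = 0.1325
  C_33 = (0.95)(1.00) − (-0.05)(-0.15) = 0.9425
det(I−A) = Σ_j (I−A)_1j·C_1j = (0.95)(0.9800) + (-0.05)(0.1850) + (-0.25)(0.3800) = 0.82675
adj(I−A) = Cᵀ =
  [ 0.9800   0.1000   0.2550]
  [ 0.1850   0.8625   0.1325]
  [ 0.3800   0.2075   0.9425]
(I − A)⁻¹ = adj(I−A) / det(I−A) ≈
  [   1.1854     0.1210     0.3084]
  [   0.2238     1.0432     0.1603]
  [   0.4596     0.2510     1.1400]
x = (I − A)⁻¹ d = adj(I−A)·d / det(I−A), with det(I−A) = 0.82675:
  x_1 = (0.9800·60 + 0.1000·220 + 0.2550·210) / 0.82675 = 134.35 / 0.82675 ≈ 162.50
  x_2 = (0.1850·60 + 0.8625·220 + 0.1325·210) / 0.82675 = 228.675 / 0.82675 ≈ 276.60
  x_3 = (0.3800·60 + 0.2075·220 + 0.9425·210) / 0.82675 = 266.375 / 0.82675 ≈ 322.20

x_1 = 162.50, x_2 = 276.60, x_3 = 322.20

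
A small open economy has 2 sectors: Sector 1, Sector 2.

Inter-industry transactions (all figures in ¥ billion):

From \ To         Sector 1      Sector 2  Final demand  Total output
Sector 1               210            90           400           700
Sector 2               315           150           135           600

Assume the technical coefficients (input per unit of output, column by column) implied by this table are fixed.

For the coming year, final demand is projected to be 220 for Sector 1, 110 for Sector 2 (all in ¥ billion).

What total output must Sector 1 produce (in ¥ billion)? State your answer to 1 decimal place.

x_1 = 396.7

Technical coefficients a_ij = z_ij / X_j:
  a_11 = 210/700 = 0.30, a_21 = 315/700 = 0.45
  a_12 = 90/600 = 0.15, a_22 = 150/600 = 0.25
I − A =
  [   0.70    -0.15]
  [  -0.45     0.75]
det(I−A) = (0.70)(0.75) − (-0.15)(-0.45) = 0.4575
adj(I−A) = [[0.75, 0.15], [0.45, 0.70]]
(I − A)⁻¹ = adj(I−A) / det(I−A) ≈
  [   1.6393     0.3279]
  [   0.9836     1.5301]
x = (I − A)⁻¹ d = adj(I−A)·d / det(I−A), with det(I−A) = 0.4575:
  x_1 = (0.75·220 + 0.15·110) / 0.4575 = 181.50 / 0.4575 ≈ 396.7
  x_2 = (0.45·220 + 0.70·110) / 0.4575 = 176.00 / 0.4575 ≈ 384.7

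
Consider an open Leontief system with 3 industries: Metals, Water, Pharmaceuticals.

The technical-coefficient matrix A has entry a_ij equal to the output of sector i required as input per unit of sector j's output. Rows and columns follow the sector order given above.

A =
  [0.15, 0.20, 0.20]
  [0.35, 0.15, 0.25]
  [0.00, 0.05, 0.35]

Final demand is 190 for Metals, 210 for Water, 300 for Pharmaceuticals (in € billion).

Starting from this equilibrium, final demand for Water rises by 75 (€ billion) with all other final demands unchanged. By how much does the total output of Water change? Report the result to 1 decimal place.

I − A =
  [   0.85    -0.20    -0.20]
  [  -0.35     0.85    -0.25]
  [   0.00    -0.05     0.65]
Cofactors of I−A, C_ij = (−1)^(i+j)·(minor ij) (rows/columns in the sector order above):
  C_11 = (0.85)(0.65) − (-0.25)(-0.05) = 0.5400
  C_12 = −[(-0.35)(0.65) − (-0.25)(0.00)] = 0.2275
  C_13 = (-0.35)(-0.05) − (0.85)(0.00) = 0.0175
  C_21 = −[(-0.20)(0.65) − (-0.20)(-0.05)] = 0.1400
  C_22 = (0.85)(0.65) − (-0.20)(0.00) = 0.5525
  C_23 = −[(0.85)(-0.05) − (-0.20)(0.00)] = 0.0425
  C_31 = (-0.20)(-0.25) − (-0.20)(0.85) = 0.2200
  C_32 = −[(0.85)(-0.25) − (-0.20)(-0.35)] = 0.2825
  C_33 = (0.85)(0.85) − (-0.20)(-0.35) = 0.6525
det(I−A) = Σ_j (I−A)_1j·C_1j = (0.85)(0.5400) + (-0.20)(0.2275) + (-0.20)(0.0175) = 0.4100
adj(I−A) = Cᵀ =
  [ 0.5400   0.1400   0.2200]
  [ 0.2275   0.5525   0.2825]
  [ 0.0175   0.0425   0.6525]
(I − A)⁻¹ = adj(I−A) / det(I−A) ≈
  [   1.3171     0.3415     0.5366]
  [   0.5549     1.3476     0.6890]
  [   0.0427     0.1037     1.5915]
Δx = (I − A)⁻¹ Δd with Δd having +75 in the Water component and 0 elsewhere.
So Δx_W = L_WW · (+75), where L_WW = adj(I−A)_WW / det(I−A) = 0.5525 / 0.4100.
Δx_W = 0.5525 × (+75) / 0.4100 = 41.4375 / 0.4100 ≈ 101.1.

Δx_W = 101.1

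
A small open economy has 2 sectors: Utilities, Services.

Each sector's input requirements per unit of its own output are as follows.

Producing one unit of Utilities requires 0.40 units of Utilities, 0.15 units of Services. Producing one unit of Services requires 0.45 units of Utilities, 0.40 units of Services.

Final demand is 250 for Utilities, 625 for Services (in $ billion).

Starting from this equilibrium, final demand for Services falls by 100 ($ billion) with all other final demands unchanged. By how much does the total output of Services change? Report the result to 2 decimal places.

Δx_2 = -205.13

I − A =
  [   0.60    -0.45]
  [  -0.15     0.60]
det(I−A) = (0.60)(0.60) − (-0.45)(-0.15) = 0.2925
adj(I−A) = [[0.60, 0.45], [0.15, 0.60]]
(I − A)⁻¹ = adj(I−A) / det(I−A) ≈
  [   2.0513     1.5385]
  [   0.5128     2.0513]
Δx = (I − A)⁻¹ Δd with Δd having -100 in the Services component and 0 elsewhere.
So Δx_2 = L_22 · (-100), where L_22 = adj(I−A)_22 / det(I−A) = 0.60 / 0.2925.
Δx_2 = 0.60 × (-100) / 0.2925 = -60.00 / 0.2925 ≈ -205.13.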